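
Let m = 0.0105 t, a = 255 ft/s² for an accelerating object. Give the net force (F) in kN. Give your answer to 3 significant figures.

0.816 kN

Directly: F = m·a.
m = 0.0105 t = 10.50 kg; a = 255 ft/s² = 77.72 m/s².
F = 816.1 N
816.1 N × (1 kN / 1000 N) = 0.8161 kN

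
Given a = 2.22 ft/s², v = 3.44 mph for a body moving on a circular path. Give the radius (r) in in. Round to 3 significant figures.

Solving a = v²/r for r: r = v²/a.
a = 2.22 ft/s² = 0.6767 m/s²; v = 3.44 mph = 1.538 m/s.
r = 3.495 m
3.495 m × (1 in / 0.02540 m) = 137.6 in

138 in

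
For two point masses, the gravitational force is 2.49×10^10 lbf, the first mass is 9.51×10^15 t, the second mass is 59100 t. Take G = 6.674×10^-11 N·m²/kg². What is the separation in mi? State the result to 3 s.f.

From Newton's law of gravitation: r = √(G·m₁m₂/F).
F = 2.49×10^10 lbf = 1.108×10^11 N; m₁ = 9.51×10^15 t = 9.510×10^18 kg; m₂ = 59100 t = 5.910×10^7 kg; G = 6.674×10^-11 N·m²/kg².
r = 581.9 m
581.9 m × (1 mi / 1609 m) = 0.3616 mi

0.362 mi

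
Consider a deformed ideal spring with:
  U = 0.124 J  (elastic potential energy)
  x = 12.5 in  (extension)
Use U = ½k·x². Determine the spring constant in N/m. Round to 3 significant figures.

2.46 N/m

Rearranging: k = 2U/x².
U = 0.124 J; x = 12.5 in = 0.3175 m.
k = 2.460 N/m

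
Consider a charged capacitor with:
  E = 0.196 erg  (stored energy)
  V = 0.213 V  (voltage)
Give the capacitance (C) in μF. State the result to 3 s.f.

Solving E = ½C·V² for C: C = 2E/V².
E = 0.196 erg = 1.960×10^-8 J; V = 0.213 V.
C = 8.640×10^-7 F
8.640×10^-7 F × (1 μF / 1.000×10^-6 F) = 0.8640 μF

0.864 μF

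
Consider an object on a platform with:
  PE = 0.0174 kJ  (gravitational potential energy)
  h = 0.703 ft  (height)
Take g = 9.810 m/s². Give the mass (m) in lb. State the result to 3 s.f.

18.2 lb

Solving PE = m·g·h for m: m = PE/(g·h).
PE = 0.0174 kJ = 17.40 J; h = 0.703 ft = 0.2143 m; g = 9.810 m/s².
m = 8.278 kg
8.278 kg × (1 lb / 0.4536 kg) = 18.25 lb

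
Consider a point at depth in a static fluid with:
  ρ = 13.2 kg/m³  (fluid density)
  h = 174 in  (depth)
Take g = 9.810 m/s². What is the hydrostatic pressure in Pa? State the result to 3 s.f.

Directly: P = ρgh.
ρ = 13.2 kg/m³; h = 174 in = 4.420 m; g = 9.810 m/s².
P = 572.3 Pa  (the unit combination reduces to kg/(m·s²) = Pa)

572 Pa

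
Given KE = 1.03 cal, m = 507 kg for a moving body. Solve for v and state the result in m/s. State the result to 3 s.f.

0.130 m/s

Rearranging KE = ½mv² for v: v = √(2·KE/m).
KE = 1.03 cal = 4.310 J; m = 507 kg.
v = 0.1304 m/s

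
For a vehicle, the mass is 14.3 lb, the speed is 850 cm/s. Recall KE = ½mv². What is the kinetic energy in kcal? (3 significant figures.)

0.0560 kcal

KE is given directly by: KE = ½mv².
m = 14.3 lb = 6.486 kg; v = 850 cm/s = 8.500 m/s.
KE = 234.3 J
234.3 J × (1 kcal / 4184 J) = 0.05600 kcal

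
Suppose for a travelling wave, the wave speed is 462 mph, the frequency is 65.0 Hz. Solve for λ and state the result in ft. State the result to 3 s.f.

10.4 ft

Rearranging v = f·λ for λ: λ = v/f.
v = 462 mph = 206.5 m/s; f = 65.0 Hz.
λ = 3.177 m
3.177 m × (1 ft / 0.3048 m) = 10.42 ft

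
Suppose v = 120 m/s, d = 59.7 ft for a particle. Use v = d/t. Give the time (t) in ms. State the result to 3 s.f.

Rearranging: t = d/v.
v = 120 m/s; d = 59.7 ft = 18.20 m.
t = 0.1516 s
0.1516 s × (1 ms / 0.001000 s) = 151.6 ms

152 ms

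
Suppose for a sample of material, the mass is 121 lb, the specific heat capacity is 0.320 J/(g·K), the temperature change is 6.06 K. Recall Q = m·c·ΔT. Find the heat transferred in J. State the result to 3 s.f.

Q is given directly by: Q = mcΔT.
m = 121 lb = 54.88 kg; c = 0.320 J/(g·K) = 320.0 J/(kg·K); ΔT = 6.06 K.
Q = 1.064×10^5 J  (the unit combination reduces to kg·m²/s² = J)

1.06×10^5 J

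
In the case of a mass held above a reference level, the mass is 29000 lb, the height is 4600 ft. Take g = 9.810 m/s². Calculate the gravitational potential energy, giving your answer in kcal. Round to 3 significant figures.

PE is given directly by: PE = mgh.
m = 29000 lb = 13154 kg; h = 4600 ft = 1402 m; g = 9.810 m/s².
PE = 1.809×10^8 J  (the unit combination reduces to kg·m²/s² = J)
1.809×10^8 J × (1 kcal / 4184 J) = 43243 kcal

43200 kcal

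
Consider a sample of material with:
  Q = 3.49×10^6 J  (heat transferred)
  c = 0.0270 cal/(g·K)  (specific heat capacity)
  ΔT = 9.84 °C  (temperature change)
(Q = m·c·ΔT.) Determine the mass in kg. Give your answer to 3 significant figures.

Rearranging: m = Q/(c·ΔT).
Q = 3.49×10^6 J; c = 0.0270 cal/(g·K) = 113.0 J/(kg·K); ΔT = 9.84 °C = 9.840 K.
m = 3140 kg

3140 kg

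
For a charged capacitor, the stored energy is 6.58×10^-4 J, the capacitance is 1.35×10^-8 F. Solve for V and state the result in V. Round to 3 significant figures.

Solving E = ½C·V² for V: V = √(2E/C).
E = 6.58×10^-4 J; C = 1.35×10^-8 F.
V = 312.2 V  (the unit combination reduces to kg·m²/(A·s³) = V)

312 V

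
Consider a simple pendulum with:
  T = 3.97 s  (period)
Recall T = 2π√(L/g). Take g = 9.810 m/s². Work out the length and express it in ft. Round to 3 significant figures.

12.8 ft

Rearranging T = 2π√(L/g) for L: L = g·(T/2π)².
T = 3.97 s; g = 9.810 m/s².
L = 3.916 m
3.916 m × (1 ft / 0.3048 m) = 12.85 ft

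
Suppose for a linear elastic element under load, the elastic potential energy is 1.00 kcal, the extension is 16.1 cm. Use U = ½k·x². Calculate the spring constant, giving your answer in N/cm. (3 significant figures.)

Rearranging: k = 2U/x².
U = 1.00 kcal = 4184 J; x = 16.1 cm = 0.1610 m.
k = 3.228×10^5 N/m
3.228×10^5 N/m × (1 N/cm / 100.0 N/m) = 3228 N/cm

3230 N/cm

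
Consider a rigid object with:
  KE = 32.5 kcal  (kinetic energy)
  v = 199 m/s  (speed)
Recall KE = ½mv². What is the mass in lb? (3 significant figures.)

15.1 lb

Rearranging: m = 2·KE/v².
KE = 32.5 kcal = 1.360×10^5 J; v = 199 m/s.
m = 6.868 kg
6.868 kg × (1 lb / 0.4536 kg) = 15.14 lb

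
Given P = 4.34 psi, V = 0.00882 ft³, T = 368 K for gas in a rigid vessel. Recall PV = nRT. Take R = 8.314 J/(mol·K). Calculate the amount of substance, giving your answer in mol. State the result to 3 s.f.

0.00244 mol

Rearranging: n = PV/(RT).
P = 4.34 psi = 29923 Pa; V = 0.00882 ft³ = 2.498×10^-4 m³; T = 368 K; R = 8.314 J/(mol·K).
n = 0.002443 mol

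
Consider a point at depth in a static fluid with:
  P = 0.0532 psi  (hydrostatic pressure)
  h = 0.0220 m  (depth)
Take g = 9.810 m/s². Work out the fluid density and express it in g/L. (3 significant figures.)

Rearranging: ρ = P/(g·h).
P = 0.0532 psi = 366.8 Pa; h = 0.0220 m; g = 9.810 m/s².
ρ = 1700 kg/m³
Since 1 g/L = 1 kg/m³, 1700 g/L.

1700 g/L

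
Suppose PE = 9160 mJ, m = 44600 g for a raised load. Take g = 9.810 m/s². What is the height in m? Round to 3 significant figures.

Solving PE = m·g·h for h: h = PE/(m·g).
PE = 9160 mJ = 9.160 J; m = 44600 g = 44.60 kg; g = 9.810 m/s².
h = 0.02094 m

0.0209 m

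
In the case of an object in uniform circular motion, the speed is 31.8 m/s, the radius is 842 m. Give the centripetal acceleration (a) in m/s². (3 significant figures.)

1.20 m/s²

Directly: a = v²/r.
v = 31.8 m/s; r = 842 m.
a = 1.201 m/s²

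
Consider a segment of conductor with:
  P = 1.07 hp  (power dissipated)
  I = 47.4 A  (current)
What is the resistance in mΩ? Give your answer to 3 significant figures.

355 mΩ

Rearranging P = I²R for R: R = P/I².
P = 1.07 hp = 797.9 W; I = 47.4 A.
R = 0.3551 Ω
0.3551 Ω × (1 mΩ / 0.001000 Ω) = 355.1 mΩ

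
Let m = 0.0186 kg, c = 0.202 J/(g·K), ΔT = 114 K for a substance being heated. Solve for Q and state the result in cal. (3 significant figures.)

102 cal

Q is given directly by: Q = mcΔT.
m = 0.0186 kg; c = 0.202 J/(g·K) = 202.0 J/(kg·K); ΔT = 114 K.
Q = 428.3 J
428.3 J × (1 cal / 4.184 J) = 102.4 cal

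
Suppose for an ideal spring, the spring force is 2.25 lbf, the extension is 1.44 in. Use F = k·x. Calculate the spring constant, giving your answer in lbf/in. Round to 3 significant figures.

Rearranging F = k·x for k: k = F/x.
F = 2.25 lbf = 10.01 N; x = 1.44 in = 0.03658 m.
k = 273.6 N/m
273.6 N/m × (1 lbf/in / 175.1 N/m) = 1.562 lbf/in

1.56 lbf/in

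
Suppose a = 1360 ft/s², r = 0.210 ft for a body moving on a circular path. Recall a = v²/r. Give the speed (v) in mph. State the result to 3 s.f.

11.5 mph

Rearranging a = v²/r for v: v = √(a·r).
a = 1360 ft/s² = 414.5 m/s²; r = 0.210 ft = 0.06401 m.
v = 5.151 m/s
5.151 m/s × (1 mph / 0.4470 m/s) = 11.52 mph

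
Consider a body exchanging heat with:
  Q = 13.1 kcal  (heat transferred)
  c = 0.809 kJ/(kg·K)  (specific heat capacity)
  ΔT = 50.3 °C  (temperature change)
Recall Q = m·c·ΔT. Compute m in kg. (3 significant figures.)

Rearranging: m = Q/(c·ΔT).
Q = 13.1 kcal = 54810 J; c = 0.809 kJ/(kg·K) = 809.0 J/(kg·K); ΔT = 50.3 °C = 50.30 K.
m = 1.347 kg

1.35 kg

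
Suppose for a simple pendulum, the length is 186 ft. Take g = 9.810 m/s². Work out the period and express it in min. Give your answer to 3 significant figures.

T is given directly by: T = 2π√(L/g).
L = 186 ft = 56.69 m; g = 9.810 m/s².
T = 15.10 s
15.10 s × (1 min / 60.00 s) = 0.2517 min

0.252 min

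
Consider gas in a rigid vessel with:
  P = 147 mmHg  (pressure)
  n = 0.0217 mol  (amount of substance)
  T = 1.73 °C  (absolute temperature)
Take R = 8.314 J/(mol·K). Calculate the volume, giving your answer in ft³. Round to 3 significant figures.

Rearranging PV = nRT for V: V = nRT/P.
P = 147 mmHg = 19598 Pa; n = 0.0217 mol; T = 1.73 °C = 274.9 K; R = 8.314 J/(mol·K).
V = 0.002530 m³
0.002530 m³ × (1 ft³ / 0.02832 m³) = 0.08936 ft³

0.0894 ft³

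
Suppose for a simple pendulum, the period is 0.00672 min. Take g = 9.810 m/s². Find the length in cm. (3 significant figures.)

Rearranging T = 2π√(L/g) for L: L = g·(T/2π)².
T = 0.00672 min = 0.4032 s; g = 9.810 m/s².
L = 0.04040 m
0.04040 m × (1 cm / 0.01000 m) = 4.040 cm

4.04 cm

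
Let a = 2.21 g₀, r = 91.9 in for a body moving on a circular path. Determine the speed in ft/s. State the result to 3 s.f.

23.3 ft/s

Rearranging: v = √(a·r).
a = 2.21 g₀ = 21.67 m/s²; r = 91.9 in = 2.334 m.
v = 7.113 m/s
7.113 m/s × (1 ft/s / 0.3048 m/s) = 23.34 ft/s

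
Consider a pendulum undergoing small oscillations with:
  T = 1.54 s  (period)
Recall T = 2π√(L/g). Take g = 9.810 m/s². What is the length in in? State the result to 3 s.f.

Solving T = 2π√(L/g) for L: L = g·(T/2π)².
T = 1.54 s; g = 9.810 m/s².
L = 0.5893 m
0.5893 m × (1 in / 0.02540 m) = 23.20 in

23.2 in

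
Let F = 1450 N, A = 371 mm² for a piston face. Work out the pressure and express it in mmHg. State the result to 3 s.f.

P is given directly by: P = F/A.
F = 1450 N; A = 371 mm² = 3.710×10^-4 m².
P = 3.908×10^6 Pa
3.908×10^6 Pa × (1 mmHg / 133.3 Pa) = 29315 mmHg

29300 mmHg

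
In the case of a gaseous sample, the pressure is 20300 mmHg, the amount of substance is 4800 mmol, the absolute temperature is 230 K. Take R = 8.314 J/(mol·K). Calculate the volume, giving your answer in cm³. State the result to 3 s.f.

From the ideal-gas law: V = nRT/P.
P = 20300 mmHg = 2.706×10^6 Pa; n = 4800 mmol = 4.800 mol; T = 230 K; R = 8.314 J/(mol·K).
V = 0.003391 m³
0.003391 m³ × (1 cm³ / 1.000×10^-6 m³) = 3391 cm³

3390 cm³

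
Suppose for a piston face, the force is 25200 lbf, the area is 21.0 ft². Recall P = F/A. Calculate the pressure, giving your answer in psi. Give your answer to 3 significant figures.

P is given directly by: P = F/A.
F = 25200 lbf = 1.121×10^5 N; A = 21.0 ft² = 1.951 m².
P = 57456 Pa
57456 Pa × (1 psi / 6895 Pa) = 8.333 psi

8.33 psi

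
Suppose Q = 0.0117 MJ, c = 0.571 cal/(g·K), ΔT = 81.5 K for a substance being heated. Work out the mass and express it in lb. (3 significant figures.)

Solving Q = m·c·ΔT for m: m = Q/(c·ΔT).
Q = 0.0117 MJ = 11700 J; c = 0.571 cal/(g·K) = 2389 J/(kg·K); ΔT = 81.5 K.
m = 0.06009 kg
0.06009 kg × (1 lb / 0.4536 kg) = 0.1325 lb

0.132 lb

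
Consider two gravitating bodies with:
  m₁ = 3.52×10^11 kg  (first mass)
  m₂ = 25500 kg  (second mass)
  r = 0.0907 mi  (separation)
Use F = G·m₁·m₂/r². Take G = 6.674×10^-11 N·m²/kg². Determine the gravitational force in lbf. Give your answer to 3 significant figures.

From Newton's law of gravitation: F = Gm₁m₂/r².
m₁ = 3.52×10^11 kg; m₂ = 25500 kg; r = 0.0907 mi = 146.0 m; G = 6.674×10^-11 N·m²/kg².
F = 28.12 N
28.12 N × (1 lbf / 4.448 N) = 6.321 lbf

6.32 lbf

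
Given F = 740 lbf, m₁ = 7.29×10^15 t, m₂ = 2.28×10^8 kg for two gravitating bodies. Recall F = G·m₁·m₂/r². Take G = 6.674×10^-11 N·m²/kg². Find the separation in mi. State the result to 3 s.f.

From Newton's law of gravitation: r = √(G·m₁m₂/F).
F = 740 lbf = 3292 N; m₁ = 7.29×10^15 t = 7.290×10^18 kg; m₂ = 2.28×10^8 kg; G = 6.674×10^-11 N·m²/kg².
r = 5.805×10^6 m
5.805×10^6 m × (1 mi / 1609 m) = 3607 mi

3610 mi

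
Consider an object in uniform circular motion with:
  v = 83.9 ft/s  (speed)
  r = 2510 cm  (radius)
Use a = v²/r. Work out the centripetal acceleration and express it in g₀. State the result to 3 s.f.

Directly: a = v²/r.
v = 83.9 ft/s = 25.57 m/s; r = 2510 cm = 25.10 m.
a = 26.05 m/s²
26.05 m/s² × (1 g₀ / 9.807 m/s²) = 2.657 g₀

2.66 g₀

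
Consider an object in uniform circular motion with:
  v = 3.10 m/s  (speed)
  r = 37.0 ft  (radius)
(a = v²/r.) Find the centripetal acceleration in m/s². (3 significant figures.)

0.852 m/s²

a is given directly by: a = v²/r.
v = 3.10 m/s; r = 37.0 ft = 11.28 m.
a = 0.8521 m/s²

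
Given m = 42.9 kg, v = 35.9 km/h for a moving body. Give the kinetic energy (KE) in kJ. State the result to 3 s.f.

Directly: KE = ½mv².
m = 42.9 kg; v = 35.9 km/h = 9.972 m/s.
KE = 2133 J
2133 J × (1 kJ / 1000 J) = 2.133 kJ

2.13 kJ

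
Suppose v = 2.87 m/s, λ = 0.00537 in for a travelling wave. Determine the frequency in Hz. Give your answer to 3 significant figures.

21000 Hz

Rearranging: f = v/λ.
v = 2.87 m/s; λ = 0.00537 in = 1.364×10^-4 m.
f = 21041 Hz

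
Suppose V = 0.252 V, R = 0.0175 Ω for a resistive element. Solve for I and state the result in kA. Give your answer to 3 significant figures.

0.0144 kA

From Ohm's law: I = V/R.
V = 0.252 V; R = 0.0175 Ω.
I = 14.40 A
14.40 A × (1 kA / 1000 A) = 0.01440 kA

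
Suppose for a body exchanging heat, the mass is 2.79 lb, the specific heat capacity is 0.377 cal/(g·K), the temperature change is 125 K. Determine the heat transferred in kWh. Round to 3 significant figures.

0.0693 kWh

Directly: Q = mcΔT.
m = 2.79 lb = 1.266 kg; c = 0.377 cal/(g·K) = 1577 J/(kg·K); ΔT = 125 K.
Q = 2.495×10^5 J
2.495×10^5 J × (1 kWh / 3.600×10^6 J) = 0.06931 kWh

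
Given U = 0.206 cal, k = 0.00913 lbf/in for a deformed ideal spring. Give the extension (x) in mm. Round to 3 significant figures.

1040 mm

Rearranging: x = √(2U/k).
U = 0.206 cal = 0.8619 J; k = 0.00913 lbf/in = 1.599 N/m.
x = 1.038 m
1.038 m × (1 mm / 0.001000 m) = 1038 mm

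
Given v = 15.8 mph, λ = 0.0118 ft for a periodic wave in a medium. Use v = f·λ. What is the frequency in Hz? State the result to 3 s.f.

1960 Hz

Rearranging: f = v/λ.
v = 15.8 mph = 7.063 m/s; λ = 0.0118 ft = 0.003597 m.
f = 1964 Hz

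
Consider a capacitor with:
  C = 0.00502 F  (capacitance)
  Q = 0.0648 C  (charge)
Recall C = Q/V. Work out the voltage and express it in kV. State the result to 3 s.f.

Solving C = Q/V for V: V = Q/C.
C = 0.00502 F; Q = 0.0648 C.
V = 12.91 V
12.91 V × (1 kV / 1000 V) = 0.01291 kV

0.0129 kV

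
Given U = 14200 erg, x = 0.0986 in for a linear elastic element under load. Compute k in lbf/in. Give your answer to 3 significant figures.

2.59 lbf/in

Rearranging U = ½k·x² for k: k = 2U/x².
U = 14200 erg = 0.001420 J; x = 0.0986 in = 0.002504 m.
k = 452.8 N/m
452.8 N/m × (1 lbf/in / 175.1 N/m) = 2.585 lbf/in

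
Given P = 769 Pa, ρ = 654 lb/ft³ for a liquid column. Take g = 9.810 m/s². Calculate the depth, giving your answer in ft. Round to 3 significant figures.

Rearranging P = ρ·g·h for h: h = P/(ρ·g).
P = 769 Pa; ρ = 654 lb/ft³ = 10476 kg/m³; g = 9.810 m/s².
h = 0.007483 m
0.007483 m × (1 ft / 0.3048 m) = 0.02455 ft

0.0245 ft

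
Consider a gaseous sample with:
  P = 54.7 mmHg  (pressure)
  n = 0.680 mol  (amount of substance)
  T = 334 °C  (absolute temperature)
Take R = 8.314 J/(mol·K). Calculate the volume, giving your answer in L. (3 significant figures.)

From the ideal-gas law: V = nRT/P.
P = 54.7 mmHg = 7293 Pa; n = 0.680 mol; T = 334 °C = 607.1 K; R = 8.314 J/(mol·K).
V = 0.4707 m³
0.4707 m³ × (1 L / 0.001000 m³) = 470.7 L

471 L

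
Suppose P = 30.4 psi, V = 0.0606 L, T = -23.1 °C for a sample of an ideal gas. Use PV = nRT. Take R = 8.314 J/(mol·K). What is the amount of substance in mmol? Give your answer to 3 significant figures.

6.11 mmol

From the ideal-gas law: n = PV/(RT).
P = 30.4 psi = 2.096×10^5 Pa; V = 0.0606 L = 6.060×10^-5 m³; T = -23.1 °C = 250.0 K; R = 8.314 J/(mol·K).
n = 0.006110 mol
0.006110 mol × (1 mmol / 0.001000 mol) = 6.110 mmol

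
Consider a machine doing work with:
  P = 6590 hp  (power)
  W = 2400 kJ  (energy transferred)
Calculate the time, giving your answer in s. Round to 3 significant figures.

Solving P = W/t for t: t = W/P.
P = 6590 hp = 4.914×10^6 W; W = 2400 kJ = 2.400×10^6 J.
t = 0.4884 s

0.488 s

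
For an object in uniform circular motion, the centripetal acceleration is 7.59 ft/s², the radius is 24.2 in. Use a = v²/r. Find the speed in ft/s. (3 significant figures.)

3.91 ft/s

Solving a = v²/r for v: v = √(a·r).
a = 7.59 ft/s² = 2.313 m/s²; r = 24.2 in = 0.6147 m.
v = 1.192 m/s
1.192 m/s × (1 ft/s / 0.3048 m/s) = 3.912 ft/s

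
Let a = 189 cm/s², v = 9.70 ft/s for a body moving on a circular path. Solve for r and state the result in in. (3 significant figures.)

Solving a = v²/r for r: r = v²/a.
a = 189 cm/s² = 1.890 m/s²; v = 9.70 ft/s = 2.957 m/s.
r = 4.625 m
4.625 m × (1 in / 0.02540 m) = 182.1 in

182 in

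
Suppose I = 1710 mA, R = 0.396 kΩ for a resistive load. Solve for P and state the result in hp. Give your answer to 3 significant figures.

1.55 hp

P is given directly by: P = I²R.
I = 1710 mA = 1.710 A; R = 0.396 kΩ = 396.0 Ω.
P = 1158 W
1158 W × (1 hp / 745.7 W) = 1.553 hp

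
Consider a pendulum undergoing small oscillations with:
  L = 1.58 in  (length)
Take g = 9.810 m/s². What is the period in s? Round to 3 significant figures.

0.402 s

T is given directly by: T = 2π√(L/g).
L = 1.58 in = 0.04013 m; g = 9.810 m/s².
T = 0.4019 s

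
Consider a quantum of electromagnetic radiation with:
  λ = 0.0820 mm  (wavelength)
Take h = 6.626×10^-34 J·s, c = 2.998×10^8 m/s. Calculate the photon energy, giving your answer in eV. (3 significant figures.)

0.0151 eV

Directly: E = hc/λ.
λ = 0.0820 mm = 8.200×10^-5 m; h = 6.626×10^-34 J·s; c = 2.998×10^8 m/s.
E = 2.423×10^-21 J
2.423×10^-21 J × (1 eV / 1.602×10^-19 J) = 0.01512 eV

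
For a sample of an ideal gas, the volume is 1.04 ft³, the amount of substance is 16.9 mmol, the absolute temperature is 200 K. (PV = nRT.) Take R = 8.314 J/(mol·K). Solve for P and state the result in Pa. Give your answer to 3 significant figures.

954 Pa

From the ideal-gas law: P = nRT/V.
V = 1.04 ft³ = 0.02945 m³; n = 16.9 mmol = 0.01690 mol; T = 200 K; R = 8.314 J/(mol·K).
P = 954.2 Pa  (the unit combination reduces to kg/(m·s²) = Pa)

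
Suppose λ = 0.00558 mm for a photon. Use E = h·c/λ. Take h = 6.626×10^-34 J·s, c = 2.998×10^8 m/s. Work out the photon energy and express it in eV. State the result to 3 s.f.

Directly: E = hc/λ.
λ = 0.00558 mm = 5.580×10^-6 m; h = 6.626×10^-34 J·s; c = 2.998×10^8 m/s.
E = 3.560×10^-20 J
3.560×10^-20 J × (1 eV / 1.602×10^-19 J) = 0.2222 eV

0.222 eV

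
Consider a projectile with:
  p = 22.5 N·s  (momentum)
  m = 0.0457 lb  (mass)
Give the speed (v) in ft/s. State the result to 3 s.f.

Rearranging: v = p/m.
p = 22.5 N·s = 22.50 kg·m/s; m = 0.0457 lb = 0.02073 kg.
v = 1085 m/s
1085 m/s × (1 ft/s / 0.3048 m/s) = 3561 ft/s

3560 ft/s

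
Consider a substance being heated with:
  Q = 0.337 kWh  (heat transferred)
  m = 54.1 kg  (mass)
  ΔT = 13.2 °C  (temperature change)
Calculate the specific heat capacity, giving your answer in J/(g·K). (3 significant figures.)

Solving Q = m·c·ΔT for c: c = Q/(m·ΔT).
Q = 0.337 kWh = 1.213×10^6 J; m = 54.1 kg; ΔT = 13.2 °C = 13.20 K.
c = 1699 J/(kg·K)
1699 J/(kg·K) × (1 J/(g·K) / 1000 J/(kg·K)) = 1.699 J/(g·K)

1.70 J/(g·K)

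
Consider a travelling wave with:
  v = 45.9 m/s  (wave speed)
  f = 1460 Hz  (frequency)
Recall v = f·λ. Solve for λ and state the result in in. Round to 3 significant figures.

Rearranging: λ = v/f.
v = 45.9 m/s; f = 1460 Hz.
λ = 0.03144 m
0.03144 m × (1 in / 0.02540 m) = 1.238 in

1.24 in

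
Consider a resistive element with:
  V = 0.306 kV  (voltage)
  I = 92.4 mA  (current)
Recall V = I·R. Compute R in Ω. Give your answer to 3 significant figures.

3310 Ω

Solving V = I·R for R: R = V/I.
V = 0.306 kV = 306.0 V; I = 92.4 mA = 0.09240 A.
R = 3312 Ω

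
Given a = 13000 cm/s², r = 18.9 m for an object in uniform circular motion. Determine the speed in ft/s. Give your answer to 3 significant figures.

163 ft/s

Rearranging a = v²/r for v: v = √(a·r).
a = 13000 cm/s² = 130.0 m/s²; r = 18.9 m.
v = 49.57 m/s
49.57 m/s × (1 ft/s / 0.3048 m/s) = 162.6 ft/s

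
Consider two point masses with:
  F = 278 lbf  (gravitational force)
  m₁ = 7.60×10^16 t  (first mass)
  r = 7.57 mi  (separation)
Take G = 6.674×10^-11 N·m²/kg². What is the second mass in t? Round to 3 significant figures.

0.0362 t

Solving F = G·m₁·m₂/r² for m₂: m₂ = F·r²/(G·m₁).
F = 278 lbf = 1237 N; m₁ = 7.60×10^16 t = 7.600×10^19 kg; r = 7.57 mi = 12183 m; G = 6.674×10^-11 N·m²/kg².
m₂ = 36.18 kg
36.18 kg × (1 t / 1000 kg) = 0.03618 t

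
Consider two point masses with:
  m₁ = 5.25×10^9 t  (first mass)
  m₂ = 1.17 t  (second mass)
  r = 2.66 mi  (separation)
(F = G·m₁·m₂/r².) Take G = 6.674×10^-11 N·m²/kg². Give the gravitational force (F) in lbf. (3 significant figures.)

F is given directly by: F = Gm₁m₂/r².
m₁ = 5.25×10^9 t = 5.250×10^12 kg; m₂ = 1.17 t = 1170 kg; r = 2.66 mi = 4281 m; G = 6.674×10^-11 N·m²/kg².
F = 0.02237 N  (the unit combination reduces to kg·m/s² = N)
0.02237 N × (1 lbf / 4.448 N) = 0.005029 lbf

0.00503 lbf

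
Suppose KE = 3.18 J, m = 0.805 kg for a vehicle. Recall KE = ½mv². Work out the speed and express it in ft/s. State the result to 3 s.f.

9.22 ft/s

Solving KE = ½mv² for v: v = √(2·KE/m).
KE = 3.18 J; m = 0.805 kg.
v = 2.811 m/s
2.811 m/s × (1 ft/s / 0.3048 m/s) = 9.222 ft/s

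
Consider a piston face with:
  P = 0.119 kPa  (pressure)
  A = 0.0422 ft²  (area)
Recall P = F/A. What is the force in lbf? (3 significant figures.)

0.105 lbf

Solving P = F/A for F: F = P·A.
P = 0.119 kPa = 119.0 Pa; A = 0.0422 ft² = 0.003921 m².
F = 0.4665 N
0.4665 N × (1 lbf / 4.448 N) = 0.1049 lbf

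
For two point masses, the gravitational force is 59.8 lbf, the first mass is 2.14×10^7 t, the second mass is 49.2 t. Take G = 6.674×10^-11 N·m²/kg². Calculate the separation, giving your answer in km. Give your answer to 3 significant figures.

Rearranging F = G·m₁·m₂/r² for r: r = √(G·m₁m₂/F).
F = 59.8 lbf = 266.0 N; m₁ = 2.14×10^7 t = 2.140×10^10 kg; m₂ = 49.2 t = 49200 kg; G = 6.674×10^-11 N·m²/kg².
r = 16.25 m
16.25 m × (1 km / 1000 m) = 0.01625 km

0.0163 km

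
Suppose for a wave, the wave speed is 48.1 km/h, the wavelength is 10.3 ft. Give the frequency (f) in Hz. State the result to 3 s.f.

4.26 Hz

Solving v = f·λ for f: f = v/λ.
v = 48.1 km/h = 13.36 m/s; λ = 10.3 ft = 3.139 m.
f = 4.256 Hz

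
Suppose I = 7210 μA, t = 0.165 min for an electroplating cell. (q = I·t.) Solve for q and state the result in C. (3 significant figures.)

Directly: q = It.
I = 7210 μA = 0.007210 A; t = 0.165 min = 9.900 s.
q = 0.07138 C

0.0714 C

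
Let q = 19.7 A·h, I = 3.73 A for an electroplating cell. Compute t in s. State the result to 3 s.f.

19000 s

Rearranging q = I·t for t: t = q/I.
q = 19.7 A·h = 70920 C; I = 3.73 A.
t = 19013 s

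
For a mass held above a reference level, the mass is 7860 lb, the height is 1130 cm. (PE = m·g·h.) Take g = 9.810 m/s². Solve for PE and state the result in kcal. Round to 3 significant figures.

PE is given directly by: PE = mgh.
m = 7860 lb = 3565 kg; h = 1130 cm = 11.30 m; g = 9.810 m/s².
PE = 3.952×10^5 J  (the unit combination reduces to kg·m²/s² = J)
3.952×10^5 J × (1 kcal / 4184 J) = 94.46 kcal

94.5 kcal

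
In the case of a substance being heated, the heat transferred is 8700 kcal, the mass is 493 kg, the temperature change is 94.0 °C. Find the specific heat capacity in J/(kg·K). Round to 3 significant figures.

Solving Q = m·c·ΔT for c: c = Q/(m·ΔT).
Q = 8700 kcal = 3.640×10^7 J; m = 493 kg; ΔT = 94.0 °C = 94.00 K.
c = 785.5 J/(kg·K)

785 J/(kg·K)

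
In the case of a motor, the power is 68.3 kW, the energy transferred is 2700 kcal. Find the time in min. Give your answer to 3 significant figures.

2.76 min

Solving P = W/t for t: t = W/P.
P = 68.3 kW = 68300 W; W = 2700 kcal = 1.130×10^7 J.
t = 165.4 s
165.4 s × (1 min / 60.00 s) = 2.757 min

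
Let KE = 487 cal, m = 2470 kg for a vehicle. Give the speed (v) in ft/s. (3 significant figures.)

4.21 ft/s

Rearranging KE = ½mv² for v: v = √(2·KE/m).
KE = 487 cal = 2038 J; m = 2470 kg.
v = 1.284 m/s
1.284 m/s × (1 ft/s / 0.3048 m/s) = 4.214 ft/s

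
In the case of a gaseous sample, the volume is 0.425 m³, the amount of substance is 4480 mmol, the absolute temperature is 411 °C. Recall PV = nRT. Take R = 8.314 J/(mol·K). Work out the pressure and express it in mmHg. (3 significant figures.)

450 mmHg

Directly: P = nRT/V.
V = 0.425 m³; n = 4480 mmol = 4.480 mol; T = 411 °C = 684.1 K; R = 8.314 J/(mol·K).
P = 59958 Pa  (the unit combination reduces to kg/(m·s²) = Pa)
59958 Pa × (1 mmHg / 133.3 Pa) = 449.7 mmHg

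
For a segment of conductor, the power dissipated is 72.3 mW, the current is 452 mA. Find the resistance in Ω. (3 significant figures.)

0.354 Ω

Solving P = I²R for R: R = P/I².
P = 72.3 mW = 0.07230 W; I = 452 mA = 0.4520 A.
R = 0.3539 Ω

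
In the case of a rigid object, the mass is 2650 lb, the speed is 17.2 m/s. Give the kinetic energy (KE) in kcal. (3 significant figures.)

KE is given directly by: KE = ½mv².
m = 2650 lb = 1202 kg; v = 17.2 m/s.
KE = 1.778×10^5 J  (the unit combination reduces to kg·m²/s² = J)
1.778×10^5 J × (1 kcal / 4184 J) = 42.50 kcal

42.5 kcal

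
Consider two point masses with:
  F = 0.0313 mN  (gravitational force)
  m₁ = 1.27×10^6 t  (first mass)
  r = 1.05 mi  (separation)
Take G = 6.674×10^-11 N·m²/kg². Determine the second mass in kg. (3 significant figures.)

1050 kg

From Newton's law of gravitation: m₂ = F·r²/(G·m₁).
F = 0.0313 mN = 3.130×10^-5 N; m₁ = 1.27×10^6 t = 1.270×10^9 kg; r = 1.05 mi = 1690 m; G = 6.674×10^-11 N·m²/kg².
m₂ = 1054 kg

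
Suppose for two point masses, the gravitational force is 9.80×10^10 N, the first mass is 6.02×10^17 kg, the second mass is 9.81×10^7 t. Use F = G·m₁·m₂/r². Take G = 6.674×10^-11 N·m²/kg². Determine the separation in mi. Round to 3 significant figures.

3.94 mi

Rearranging: r = √(G·m₁m₂/F).
F = 9.80×10^10 N; m₁ = 6.02×10^17 kg; m₂ = 9.81×10^7 t = 9.810×10^10 kg; G = 6.674×10^-11 N·m²/kg².
r = 6342 m
6342 m × (1 mi / 1609 m) = 3.941 mi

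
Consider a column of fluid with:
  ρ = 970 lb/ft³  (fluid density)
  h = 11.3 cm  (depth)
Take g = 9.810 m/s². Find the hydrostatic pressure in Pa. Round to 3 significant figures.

Directly: P = ρgh.
ρ = 970 lb/ft³ = 15538 kg/m³; h = 11.3 cm = 0.1130 m; g = 9.810 m/s².
P = 17224 Pa

17200 Pa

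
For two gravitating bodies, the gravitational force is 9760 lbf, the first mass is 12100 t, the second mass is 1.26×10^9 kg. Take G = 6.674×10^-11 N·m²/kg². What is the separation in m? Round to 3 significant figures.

4.84 m

Rearranging: r = √(G·m₁m₂/F).
F = 9760 lbf = 43415 N; m₁ = 12100 t = 1.210×10^7 kg; m₂ = 1.26×10^9 kg; G = 6.674×10^-11 N·m²/kg².
r = 4.841 m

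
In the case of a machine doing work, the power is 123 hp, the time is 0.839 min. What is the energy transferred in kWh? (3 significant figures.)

Solving P = W/t for W: W = P·t.
P = 123 hp = 91721 W; t = 0.839 min = 50.34 s.
W = 4.617×10^6 J  (the unit combination reduces to kg·m²/s² = J)
4.617×10^6 J × (1 kWh / 3.600×10^6 J) = 1.283 kWh

1.28 kWh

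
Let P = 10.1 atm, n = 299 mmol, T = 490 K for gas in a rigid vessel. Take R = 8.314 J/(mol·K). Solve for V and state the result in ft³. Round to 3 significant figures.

0.0420 ft³

From the ideal-gas law: V = nRT/P.
P = 10.1 atm = 1.023×10^6 Pa; n = 299 mmol = 0.2990 mol; T = 490 K; R = 8.314 J/(mol·K).
V = 0.001190 m³
0.001190 m³ × (1 ft³ / 0.02832 m³) = 0.04203 ft³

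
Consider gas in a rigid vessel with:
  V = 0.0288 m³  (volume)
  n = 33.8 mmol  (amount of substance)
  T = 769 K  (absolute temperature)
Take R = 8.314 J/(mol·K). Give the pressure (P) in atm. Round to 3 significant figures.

Directly: P = nRT/V.
V = 0.0288 m³; n = 33.8 mmol = 0.03380 mol; T = 769 K; R = 8.314 J/(mol·K).
P = 7503 Pa  (the unit combination reduces to kg/(m·s²) = Pa)
7503 Pa × (1 atm / 1.013×10^5 Pa) = 0.07405 atm

0.0741 atm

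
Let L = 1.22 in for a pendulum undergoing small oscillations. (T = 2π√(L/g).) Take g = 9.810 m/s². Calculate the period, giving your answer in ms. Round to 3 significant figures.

Directly: T = 2π√(L/g).
L = 1.22 in = 0.03099 m; g = 9.810 m/s².
T = 0.3531 s
0.3531 s × (1 ms / 0.001000 s) = 353.1 ms

353 ms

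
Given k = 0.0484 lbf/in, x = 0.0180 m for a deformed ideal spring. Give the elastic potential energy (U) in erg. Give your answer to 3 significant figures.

13700 erg

Directly: U = ½kx².
k = 0.0484 lbf/in = 8.476 N/m; x = 0.0180 m.
U = 0.001373 J
0.001373 J × (1 erg / 1.000×10^-7 J) = 13731 erg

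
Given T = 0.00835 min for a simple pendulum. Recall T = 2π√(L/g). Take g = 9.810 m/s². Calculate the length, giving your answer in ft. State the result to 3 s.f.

0.205 ft

Rearranging: L = g·(T/2π)².
T = 0.00835 min = 0.5010 s; g = 9.810 m/s².
L = 0.06237 m
0.06237 m × (1 ft / 0.3048 m) = 0.2046 ft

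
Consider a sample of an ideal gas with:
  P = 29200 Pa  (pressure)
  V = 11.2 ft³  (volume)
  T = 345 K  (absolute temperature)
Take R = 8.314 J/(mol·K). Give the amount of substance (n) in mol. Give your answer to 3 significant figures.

3.23 mol

Rearranging PV = nRT for n: n = PV/(RT).
P = 29200 Pa; V = 11.2 ft³ = 0.3171 m³; T = 345 K; R = 8.314 J/(mol·K).
n = 3.229 mol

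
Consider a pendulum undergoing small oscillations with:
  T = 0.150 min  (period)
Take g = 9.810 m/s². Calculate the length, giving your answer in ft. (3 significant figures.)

Solving T = 2π√(L/g) for L: L = g·(T/2π)².
T = 0.150 min = 9.000 s; g = 9.810 m/s².
L = 20.13 m
20.13 m × (1 ft / 0.3048 m) = 66.04 ft

66.0 ft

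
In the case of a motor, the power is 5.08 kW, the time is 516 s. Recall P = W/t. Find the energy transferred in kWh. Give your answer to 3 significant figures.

0.728 kWh

Solving P = W/t for W: W = P·t.
P = 5.08 kW = 5080 W; t = 516 s.
W = 2.621×10^6 J
2.621×10^6 J × (1 kWh / 3.600×10^6 J) = 0.7281 kWh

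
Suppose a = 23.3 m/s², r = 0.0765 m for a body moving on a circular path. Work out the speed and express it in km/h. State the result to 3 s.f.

4.81 km/h

Rearranging a = v²/r for v: v = √(a·r).
a = 23.3 m/s²; r = 0.0765 m.
v = 1.335 m/s
1.335 m/s × (1 km/h / 0.2778 m/s) = 4.806 km/h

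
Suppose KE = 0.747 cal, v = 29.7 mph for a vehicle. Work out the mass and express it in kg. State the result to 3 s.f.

0.0355 kg

Rearranging KE = ½mv² for m: m = 2·KE/v².
KE = 0.747 cal = 3.125 J; v = 29.7 mph = 13.28 m/s.
m = 0.03546 kg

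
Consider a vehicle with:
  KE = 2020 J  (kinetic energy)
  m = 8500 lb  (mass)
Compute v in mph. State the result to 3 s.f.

2.29 mph

Rearranging KE = ½mv² for v: v = √(2·KE/m).
KE = 2020 J; m = 8500 lb = 3856 kg.
v = 1.024 m/s
1.024 m/s × (1 mph / 0.4470 m/s) = 2.290 mph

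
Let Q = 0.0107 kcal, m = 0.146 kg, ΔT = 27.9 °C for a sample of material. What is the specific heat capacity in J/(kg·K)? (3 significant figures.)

Rearranging: c = Q/(m·ΔT).
Q = 0.0107 kcal = 44.77 J; m = 0.146 kg; ΔT = 27.9 °C = 27.90 K.
c = 10.99 J/(kg·K)

11.0 J/(kg·K)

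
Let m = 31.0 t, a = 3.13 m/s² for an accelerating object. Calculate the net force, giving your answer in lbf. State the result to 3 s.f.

From Newton's second law: F = m·a.
m = 31.0 t = 31000 kg; a = 3.13 m/s².
F = 97030 N
97030 N × (1 lbf / 4.448 N) = 21813 lbf

21800 lbf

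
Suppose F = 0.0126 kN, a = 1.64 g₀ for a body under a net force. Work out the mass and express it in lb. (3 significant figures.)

Rearranging F = m·a for m: m = F/a.
F = 0.0126 kN = 12.60 N; a = 1.64 g₀ = 16.08 m/s².
m = 0.7834 kg
0.7834 kg × (1 lb / 0.4536 kg) = 1.727 lb

1.73 lb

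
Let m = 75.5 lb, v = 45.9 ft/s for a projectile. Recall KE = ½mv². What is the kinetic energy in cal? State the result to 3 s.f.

Directly: KE = ½mv².
m = 75.5 lb = 34.25 kg; v = 45.9 ft/s = 13.99 m/s.
KE = 3351 J
3351 J × (1 cal / 4.184 J) = 801.0 cal

801 cal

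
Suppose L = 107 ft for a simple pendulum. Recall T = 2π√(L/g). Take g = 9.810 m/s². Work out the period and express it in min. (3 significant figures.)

0.191 min

Directly: T = 2π√(L/g).
L = 107 ft = 32.61 m; g = 9.810 m/s².
T = 11.46 s
11.46 s × (1 min / 60.00 s) = 0.1909 min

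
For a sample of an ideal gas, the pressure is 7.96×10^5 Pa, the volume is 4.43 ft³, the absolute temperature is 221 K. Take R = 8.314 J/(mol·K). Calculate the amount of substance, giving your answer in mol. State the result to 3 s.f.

54.3 mol

Rearranging PV = nRT for n: n = PV/(RT).
P = 7.96×10^5 Pa; V = 4.43 ft³ = 0.1254 m³; T = 221 K; R = 8.314 J/(mol·K).
n = 54.34 mol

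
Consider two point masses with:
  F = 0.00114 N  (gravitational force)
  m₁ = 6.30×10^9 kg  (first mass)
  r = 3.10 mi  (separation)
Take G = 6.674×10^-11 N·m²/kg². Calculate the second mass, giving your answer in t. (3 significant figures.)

From Newton's law of gravitation: m₂ = F·r²/(G·m₁).
F = 0.00114 N; m₁ = 6.30×10^9 kg; r = 3.10 mi = 4989 m; G = 6.674×10^-11 N·m²/kg².
m₂ = 67484 kg
67484 kg × (1 t / 1000 kg) = 67.48 t

67.5 t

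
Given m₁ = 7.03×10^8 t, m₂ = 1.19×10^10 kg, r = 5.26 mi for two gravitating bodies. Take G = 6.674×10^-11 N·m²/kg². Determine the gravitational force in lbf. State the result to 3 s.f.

F is given directly by: F = Gm₁m₂/r².
m₁ = 7.03×10^8 t = 7.030×10^11 kg; m₂ = 1.19×10^10 kg; r = 5.26 mi = 8465 m; G = 6.674×10^-11 N·m²/kg².
F = 7791 N
7791 N × (1 lbf / 4.448 N) = 1752 lbf

1750 lbf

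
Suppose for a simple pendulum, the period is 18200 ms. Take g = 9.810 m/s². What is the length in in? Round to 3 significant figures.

3240 in

Rearranging: L = g·(T/2π)².
T = 18200 ms = 18.20 s; g = 9.810 m/s².
L = 82.31 m
82.31 m × (1 in / 0.02540 m) = 3241 in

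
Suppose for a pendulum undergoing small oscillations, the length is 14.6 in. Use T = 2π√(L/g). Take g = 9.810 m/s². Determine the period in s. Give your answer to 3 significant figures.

T is given directly by: T = 2π√(L/g).
L = 14.6 in = 0.3708 m; g = 9.810 m/s².
T = 1.222 s

1.22 s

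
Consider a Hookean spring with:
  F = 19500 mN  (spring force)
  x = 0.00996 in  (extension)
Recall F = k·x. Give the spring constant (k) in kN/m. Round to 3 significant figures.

77.1 kN/m

Rearranging: k = F/x.
F = 19500 mN = 19.50 N; x = 0.00996 in = 2.530×10^-4 m.
k = 77080 N/m
77080 N/m × (1 kN/m / 1000 N/m) = 77.08 kN/m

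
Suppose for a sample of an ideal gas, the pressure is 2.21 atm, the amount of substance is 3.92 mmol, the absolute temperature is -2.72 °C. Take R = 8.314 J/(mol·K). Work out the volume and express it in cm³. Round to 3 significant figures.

39.4 cm³

From the ideal-gas law: V = nRT/P.
P = 2.21 atm = 2.239×10^5 Pa; n = 3.92 mmol = 0.003920 mol; T = -2.72 °C = 270.4 K; R = 8.314 J/(mol·K).
V = 3.936×10^-5 m³
3.936×10^-5 m³ × (1 cm³ / 1.000×10^-6 m³) = 39.36 cm³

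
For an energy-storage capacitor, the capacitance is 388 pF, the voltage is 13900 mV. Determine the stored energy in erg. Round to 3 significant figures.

0.375 erg

E is given directly by: E = ½CV².
C = 388 pF = 3.880×10^-10 F; V = 13900 mV = 13.90 V.
E = 3.748×10^-8 J
3.748×10^-8 J × (1 erg / 1.000×10^-7 J) = 0.3748 erg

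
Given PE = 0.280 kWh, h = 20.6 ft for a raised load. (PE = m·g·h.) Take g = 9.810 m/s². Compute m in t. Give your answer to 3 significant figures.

16.4 t

Solving PE = m·g·h for m: m = PE/(g·h).
PE = 0.280 kWh = 1.008×10^6 J; h = 20.6 ft = 6.279 m; g = 9.810 m/s².
m = 16365 kg
16365 kg × (1 t / 1000 kg) = 16.36 t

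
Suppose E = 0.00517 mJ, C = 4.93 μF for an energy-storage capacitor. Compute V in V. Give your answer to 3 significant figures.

1.45 V

Rearranging E = ½C·V² for V: V = √(2E/C).
E = 0.00517 mJ = 5.170×10^-6 J; C = 4.93 μF = 4.930×10^-6 F.
V = 1.448 V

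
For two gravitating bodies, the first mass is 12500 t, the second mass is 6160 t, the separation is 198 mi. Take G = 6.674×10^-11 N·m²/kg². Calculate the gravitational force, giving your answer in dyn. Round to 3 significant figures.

F is given directly by: F = Gm₁m₂/r².
m₁ = 12500 t = 1.250×10^7 kg; m₂ = 6160 t = 6.160×10^6 kg; r = 198 mi = 3.187×10^5 m; G = 6.674×10^-11 N·m²/kg².
F = 5.061×10^-8 N
5.061×10^-8 N × (1 dyn / 1.000×10^-5 N) = 0.005061 dyn

0.00506 dyn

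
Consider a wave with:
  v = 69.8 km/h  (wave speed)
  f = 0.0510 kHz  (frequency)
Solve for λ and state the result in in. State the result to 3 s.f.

Rearranging v = f·λ for λ: λ = v/f.
v = 69.8 km/h = 19.39 m/s; f = 0.0510 kHz = 51.00 Hz.
λ = 0.3802 m
0.3802 m × (1 in / 0.02540 m) = 14.97 in

15.0 in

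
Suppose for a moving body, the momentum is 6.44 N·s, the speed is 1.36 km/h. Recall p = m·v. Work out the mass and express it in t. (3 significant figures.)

Rearranging p = m·v for m: m = p/v.
p = 6.44 N·s = 6.440 kg·m/s; v = 1.36 km/h = 0.3778 m/s.
m = 17.05 kg
17.05 kg × (1 t / 1000 kg) = 0.01705 t

0.0170 t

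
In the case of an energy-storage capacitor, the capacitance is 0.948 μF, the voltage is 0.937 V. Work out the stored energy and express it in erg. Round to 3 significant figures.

4.16 erg

E is given directly by: E = ½CV².
C = 0.948 μF = 9.480×10^-7 F; V = 0.937 V.
E = 4.162×10^-7 J
4.162×10^-7 J × (1 erg / 1.000×10^-7 J) = 4.162 erg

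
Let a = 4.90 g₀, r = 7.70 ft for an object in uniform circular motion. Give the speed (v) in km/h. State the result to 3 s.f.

38.2 km/h

Rearranging: v = √(a·r).
a = 4.90 g₀ = 48.05 m/s²; r = 7.70 ft = 2.347 m.
v = 10.62 m/s
10.62 m/s × (1 km/h / 0.2778 m/s) = 38.23 km/h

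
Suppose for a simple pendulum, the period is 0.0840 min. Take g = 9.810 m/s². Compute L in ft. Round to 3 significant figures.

20.7 ft

Rearranging: L = g·(T/2π)².
T = 0.0840 min = 5.040 s; g = 9.810 m/s².
L = 6.312 m
6.312 m × (1 ft / 0.3048 m) = 20.71 ft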